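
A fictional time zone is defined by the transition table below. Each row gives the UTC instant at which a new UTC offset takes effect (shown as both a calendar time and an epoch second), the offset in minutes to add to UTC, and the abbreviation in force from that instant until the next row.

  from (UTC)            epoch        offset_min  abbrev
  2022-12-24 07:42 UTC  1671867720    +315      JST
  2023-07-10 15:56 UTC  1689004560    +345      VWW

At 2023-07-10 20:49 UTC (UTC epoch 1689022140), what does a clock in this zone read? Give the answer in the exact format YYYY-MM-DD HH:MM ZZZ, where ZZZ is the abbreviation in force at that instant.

Query: 2023-07-10 20:49 UTC
Rule 2/2 (VWW, +05:45): 2023-07-10 15:56 UTC ≤ query < +∞
20·60 + 49 + 345 = 1594 min
1594 = 1·1440 + 154; 154 = 2·60 + 34 → 02:34, 2023-07-10 + 1 day = 2023-07-11
→ 2023-07-11 02:34 VWW

2023-07-11 02:34 VWW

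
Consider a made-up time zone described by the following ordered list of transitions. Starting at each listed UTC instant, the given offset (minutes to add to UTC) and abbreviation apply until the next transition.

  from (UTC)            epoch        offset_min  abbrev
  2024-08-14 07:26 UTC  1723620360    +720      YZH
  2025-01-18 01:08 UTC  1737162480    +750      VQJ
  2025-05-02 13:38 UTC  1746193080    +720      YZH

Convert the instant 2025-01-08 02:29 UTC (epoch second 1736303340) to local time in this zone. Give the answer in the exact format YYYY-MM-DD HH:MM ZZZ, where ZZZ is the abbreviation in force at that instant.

2025-01-08 14:29 YZH

Query: 2025-01-08 02:29 UTC
Rule 1/3 (YZH, +12:00): 2024-08-14 07:26 UTC ≤ query < 2025-01-18 01:08 UTC
2·60 + 29 + 720 = 869 min
869 = 0·1440 + 869; 869 = 14·60 + 29 → 14:29, same day
→ 2025-01-08 14:29 YZH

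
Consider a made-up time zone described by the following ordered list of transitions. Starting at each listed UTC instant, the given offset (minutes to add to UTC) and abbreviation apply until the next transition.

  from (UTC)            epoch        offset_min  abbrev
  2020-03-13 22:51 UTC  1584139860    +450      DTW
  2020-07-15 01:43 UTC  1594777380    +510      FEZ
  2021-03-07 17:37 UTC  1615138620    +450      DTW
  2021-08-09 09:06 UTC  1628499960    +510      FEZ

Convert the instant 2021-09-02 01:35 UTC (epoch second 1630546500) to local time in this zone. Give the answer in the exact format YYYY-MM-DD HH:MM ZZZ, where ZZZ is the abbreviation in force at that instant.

2021-09-02 10:05 FEZ

Query: 2021-09-02 01:35 UTC
Rule 4/4 (FEZ, +08:30): 2021-08-09 09:06 UTC ≤ query < +∞
1·60 + 35 + 510 = 605 min
605 = 0·1440 + 605; 605 = 10·60 + 5 → 10:05, same day
→ 2021-09-02 10:05 FEZ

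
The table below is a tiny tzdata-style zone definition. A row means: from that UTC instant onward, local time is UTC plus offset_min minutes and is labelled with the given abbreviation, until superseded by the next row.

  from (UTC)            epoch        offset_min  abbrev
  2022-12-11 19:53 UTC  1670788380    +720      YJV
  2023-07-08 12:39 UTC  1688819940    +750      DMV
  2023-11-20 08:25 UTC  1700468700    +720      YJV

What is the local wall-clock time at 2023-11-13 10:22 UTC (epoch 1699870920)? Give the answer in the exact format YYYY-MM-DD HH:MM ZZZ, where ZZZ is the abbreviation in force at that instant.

2023-11-13 22:52 DMV

Query: 2023-11-13 10:22 UTC
Rule 2/3 (DMV, +12:30): 2023-07-08 12:39 UTC ≤ query < 2023-11-20 08:25 UTC
10·60 + 22 + 750 = 1372 min
1372 = 0·1440 + 1372; 1372 = 22·60 + 52 → 22:52, same day
→ 2023-11-13 22:52 DMV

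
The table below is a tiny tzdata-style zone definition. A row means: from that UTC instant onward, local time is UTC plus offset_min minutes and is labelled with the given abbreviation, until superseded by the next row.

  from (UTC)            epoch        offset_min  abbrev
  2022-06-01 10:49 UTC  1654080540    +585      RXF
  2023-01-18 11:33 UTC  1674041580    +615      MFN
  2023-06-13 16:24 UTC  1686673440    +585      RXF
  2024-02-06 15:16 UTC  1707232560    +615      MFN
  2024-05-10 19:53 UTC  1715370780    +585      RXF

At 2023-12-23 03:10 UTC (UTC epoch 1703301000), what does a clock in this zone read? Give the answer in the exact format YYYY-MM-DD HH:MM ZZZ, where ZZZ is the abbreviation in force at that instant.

2023-12-23 12:55 RXF

Query: 2023-12-23 03:10 UTC
Rule 3/5 (RXF, +09:45): 2023-06-13 16:24 UTC ≤ query < 2024-02-06 15:16 UTC
3·60 + 10 + 585 = 775 min
775 = 0·1440 + 775; 775 = 12·60 + 55 → 12:55, same day
→ 2023-12-23 12:55 RXF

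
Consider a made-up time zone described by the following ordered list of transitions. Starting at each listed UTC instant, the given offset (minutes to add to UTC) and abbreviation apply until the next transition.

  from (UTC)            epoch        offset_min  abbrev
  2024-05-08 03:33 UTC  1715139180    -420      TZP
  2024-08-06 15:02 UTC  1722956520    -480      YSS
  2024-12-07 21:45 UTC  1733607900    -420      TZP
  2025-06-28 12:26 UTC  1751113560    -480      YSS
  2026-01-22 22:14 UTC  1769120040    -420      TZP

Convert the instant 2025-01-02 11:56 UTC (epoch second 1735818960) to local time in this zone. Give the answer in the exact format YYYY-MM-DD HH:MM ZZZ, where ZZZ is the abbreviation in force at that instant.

2025-01-02 04:56 TZP

Query: 2025-01-02 11:56 UTC
Rule 3/5 (TZP, -07:00): 2024-12-07 21:45 UTC ≤ query < 2025-06-28 12:26 UTC
11·60 + 56 - 420 = 296 min
296 = 0·1440 + 296; 296 = 4·60 + 56 → 04:56, same day
→ 2025-01-02 04:56 TZP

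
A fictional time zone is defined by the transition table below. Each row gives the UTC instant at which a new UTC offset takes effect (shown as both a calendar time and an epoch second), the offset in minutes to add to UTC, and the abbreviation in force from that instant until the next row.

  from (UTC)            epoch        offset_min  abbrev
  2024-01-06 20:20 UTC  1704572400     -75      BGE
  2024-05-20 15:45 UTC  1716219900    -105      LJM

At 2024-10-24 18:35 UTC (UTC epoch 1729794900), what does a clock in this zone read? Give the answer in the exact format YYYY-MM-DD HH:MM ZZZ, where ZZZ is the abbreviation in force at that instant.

Query: 2024-10-24 18:35 UTC
Rule 2/2 (LJM, -01:45): 2024-05-20 15:45 UTC ≤ query < +∞
18·60 + 35 - 105 = 1010 min
1010 = 0·1440 + 1010; 1010 = 16·60 + 50 → 16:50, same day
→ 2024-10-24 16:50 LJM

2024-10-24 16:50 LJM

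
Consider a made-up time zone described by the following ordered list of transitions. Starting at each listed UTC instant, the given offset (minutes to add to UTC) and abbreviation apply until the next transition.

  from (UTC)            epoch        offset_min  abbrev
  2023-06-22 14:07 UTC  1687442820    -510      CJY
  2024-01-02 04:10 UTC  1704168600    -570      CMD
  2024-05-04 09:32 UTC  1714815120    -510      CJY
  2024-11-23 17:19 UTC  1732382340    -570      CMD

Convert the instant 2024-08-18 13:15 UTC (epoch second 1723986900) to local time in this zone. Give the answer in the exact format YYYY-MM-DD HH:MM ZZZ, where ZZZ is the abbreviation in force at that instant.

2024-08-18 04:45 CJY

Query: 2024-08-18 13:15 UTC
Rule 3/4 (CJY, -08:30): 2024-05-04 09:32 UTC ≤ query < 2024-11-23 17:19 UTC
13·60 + 15 - 510 = 285 min
285 = 0·1440 + 285; 285 = 4·60 + 45 → 04:45, same day
→ 2024-08-18 04:45 CJY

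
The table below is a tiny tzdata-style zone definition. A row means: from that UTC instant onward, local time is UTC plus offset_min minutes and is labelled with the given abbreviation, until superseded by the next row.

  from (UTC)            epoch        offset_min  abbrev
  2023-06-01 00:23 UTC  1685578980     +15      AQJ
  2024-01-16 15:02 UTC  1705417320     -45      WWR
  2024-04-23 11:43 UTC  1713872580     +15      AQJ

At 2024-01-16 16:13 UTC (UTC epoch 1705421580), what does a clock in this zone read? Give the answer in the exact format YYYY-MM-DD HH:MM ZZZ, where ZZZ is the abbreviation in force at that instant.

Query: 2024-01-16 16:13 UTC
Rule 2/3 (WWR, -00:45): 2024-01-16 15:02 UTC ≤ query < 2024-04-23 11:43 UTC
16·60 + 13 - 45 = 928 min
928 = 0·1440 + 928; 928 = 15·60 + 28 → 15:28, same day
→ 2024-01-16 15:28 WWR

2024-01-16 15:28 WWR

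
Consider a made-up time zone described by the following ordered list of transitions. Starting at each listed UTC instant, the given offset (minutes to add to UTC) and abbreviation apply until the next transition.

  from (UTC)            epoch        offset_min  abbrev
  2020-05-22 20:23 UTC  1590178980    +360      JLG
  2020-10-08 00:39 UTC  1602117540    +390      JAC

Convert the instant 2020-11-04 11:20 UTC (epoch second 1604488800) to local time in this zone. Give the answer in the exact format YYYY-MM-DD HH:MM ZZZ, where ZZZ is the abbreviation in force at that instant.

Query: 2020-11-04 11:20 UTC
Rule 2/2 (JAC, +06:30): 2020-10-08 00:39 UTC ≤ query < +∞
11·60 + 20 + 390 = 1070 min
1070 = 0·1440 + 1070; 1070 = 17·60 + 50 → 17:50, same day
→ 2020-11-04 17:50 JAC

2020-11-04 17:50 JAC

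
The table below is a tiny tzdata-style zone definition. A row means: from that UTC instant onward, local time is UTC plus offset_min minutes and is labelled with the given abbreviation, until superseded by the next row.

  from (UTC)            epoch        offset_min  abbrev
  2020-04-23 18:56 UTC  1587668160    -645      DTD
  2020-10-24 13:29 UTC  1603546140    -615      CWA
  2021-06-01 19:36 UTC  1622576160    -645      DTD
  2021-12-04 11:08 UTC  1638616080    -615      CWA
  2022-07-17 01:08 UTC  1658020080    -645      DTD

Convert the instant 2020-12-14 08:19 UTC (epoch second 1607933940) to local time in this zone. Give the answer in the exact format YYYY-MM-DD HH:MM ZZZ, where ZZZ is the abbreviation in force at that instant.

Query: 2020-12-14 08:19 UTC
Rule 2/5 (CWA, -10:15): 2020-10-24 13:29 UTC ≤ query < 2021-06-01 19:36 UTC
8·60 + 19 - 615 = -116 min
-116 = -1·1440 + 1324; 1324 = 22·60 + 4 → 22:04, 2020-12-14 - 1 day = 2020-12-13
→ 2020-12-13 22:04 CWA

2020-12-13 22:04 CWA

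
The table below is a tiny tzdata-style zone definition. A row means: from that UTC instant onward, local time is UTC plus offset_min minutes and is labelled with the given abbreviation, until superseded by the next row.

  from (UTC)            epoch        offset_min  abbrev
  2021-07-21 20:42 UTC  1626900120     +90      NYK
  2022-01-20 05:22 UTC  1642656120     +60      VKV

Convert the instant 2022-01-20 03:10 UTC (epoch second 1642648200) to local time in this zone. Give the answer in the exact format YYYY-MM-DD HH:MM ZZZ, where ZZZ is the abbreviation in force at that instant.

2022-01-20 04:40 NYK

Query: 2022-01-20 03:10 UTC
Rule 1/2 (NYK, +01:30): 2021-07-21 20:42 UTC ≤ query < 2022-01-20 05:22 UTC
3·60 + 10 + 90 = 280 min
280 = 0·1440 + 280; 280 = 4·60 + 40 → 04:40, same day
→ 2022-01-20 04:40 NYK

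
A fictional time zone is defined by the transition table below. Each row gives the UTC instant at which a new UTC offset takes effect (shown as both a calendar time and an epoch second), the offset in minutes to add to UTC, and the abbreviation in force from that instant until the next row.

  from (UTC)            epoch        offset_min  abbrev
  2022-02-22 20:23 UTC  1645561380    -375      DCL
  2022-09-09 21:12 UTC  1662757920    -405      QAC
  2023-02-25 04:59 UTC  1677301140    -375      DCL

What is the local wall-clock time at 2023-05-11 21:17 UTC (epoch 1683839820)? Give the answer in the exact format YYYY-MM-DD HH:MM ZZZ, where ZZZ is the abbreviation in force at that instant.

Query: 2023-05-11 21:17 UTC
Rule 3/3 (DCL, -06:15): 2023-02-25 04:59 UTC ≤ query < +∞
21·60 + 17 - 375 = 902 min
902 = 0·1440 + 902; 902 = 15·60 + 2 → 15:02, same day
→ 2023-05-11 15:02 DCL

2023-05-11 15:02 DCL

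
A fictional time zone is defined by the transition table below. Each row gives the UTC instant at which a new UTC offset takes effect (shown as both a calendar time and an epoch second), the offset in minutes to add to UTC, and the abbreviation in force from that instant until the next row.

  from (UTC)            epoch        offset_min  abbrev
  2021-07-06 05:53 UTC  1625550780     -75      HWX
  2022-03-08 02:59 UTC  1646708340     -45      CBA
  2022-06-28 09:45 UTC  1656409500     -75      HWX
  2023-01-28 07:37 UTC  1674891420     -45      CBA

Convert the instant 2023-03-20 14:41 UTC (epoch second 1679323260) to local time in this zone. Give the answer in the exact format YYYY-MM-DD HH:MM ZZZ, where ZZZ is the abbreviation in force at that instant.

2023-03-20 13:56 CBA

Query: 2023-03-20 14:41 UTC
Rule 4/4 (CBA, -00:45): 2023-01-28 07:37 UTC ≤ query < +∞
14·60 + 41 - 45 = 836 min
836 = 0·1440 + 836; 836 = 13·60 + 56 → 13:56, same day
→ 2023-03-20 13:56 CBA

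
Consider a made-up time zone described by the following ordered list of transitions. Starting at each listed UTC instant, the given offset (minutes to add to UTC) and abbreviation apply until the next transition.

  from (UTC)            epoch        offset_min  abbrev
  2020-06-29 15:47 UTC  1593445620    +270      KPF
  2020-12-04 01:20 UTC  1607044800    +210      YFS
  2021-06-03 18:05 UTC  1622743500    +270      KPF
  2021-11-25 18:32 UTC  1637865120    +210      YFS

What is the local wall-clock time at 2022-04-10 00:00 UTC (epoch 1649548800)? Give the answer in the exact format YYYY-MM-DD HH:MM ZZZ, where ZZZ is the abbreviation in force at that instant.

2022-04-10 03:30 YFS

Query: 2022-04-10 00:00 UTC
Rule 4/4 (YFS, +03:30): 2021-11-25 18:32 UTC ≤ query < +∞
0·60 + 0 + 210 = 210 min
210 = 0·1440 + 210; 210 = 3·60 + 30 → 03:30, same day
→ 2022-04-10 03:30 YFS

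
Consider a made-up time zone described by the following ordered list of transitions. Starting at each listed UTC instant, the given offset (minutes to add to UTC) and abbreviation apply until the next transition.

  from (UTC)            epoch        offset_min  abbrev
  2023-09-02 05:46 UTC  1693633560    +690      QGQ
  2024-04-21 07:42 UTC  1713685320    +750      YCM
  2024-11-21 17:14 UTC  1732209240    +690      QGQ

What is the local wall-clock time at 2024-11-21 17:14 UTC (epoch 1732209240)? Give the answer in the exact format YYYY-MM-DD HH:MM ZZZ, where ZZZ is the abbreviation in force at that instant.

Query: 2024-11-21 17:14 UTC
Rule 3/3 (QGQ, +11:30): 2024-11-21 17:14 UTC ≤ query < +∞
17·60 + 14 + 690 = 1724 min
1724 = 1·1440 + 284; 284 = 4·60 + 44 → 04:44, 2024-11-21 + 1 day = 2024-11-22
→ 2024-11-22 04:44 QGQ

2024-11-22 04:44 QGQ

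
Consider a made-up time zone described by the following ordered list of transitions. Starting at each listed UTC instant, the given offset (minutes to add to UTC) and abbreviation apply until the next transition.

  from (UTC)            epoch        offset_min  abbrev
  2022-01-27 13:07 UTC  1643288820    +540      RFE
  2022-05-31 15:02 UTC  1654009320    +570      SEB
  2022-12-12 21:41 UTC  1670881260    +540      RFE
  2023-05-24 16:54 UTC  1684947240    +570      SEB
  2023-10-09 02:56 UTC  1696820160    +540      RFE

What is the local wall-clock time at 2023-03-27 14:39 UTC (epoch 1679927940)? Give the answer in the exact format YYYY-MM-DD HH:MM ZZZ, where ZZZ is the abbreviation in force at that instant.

2023-03-27 23:39 RFE

Query: 2023-03-27 14:39 UTC
Rule 3/5 (RFE, +09:00): 2022-12-12 21:41 UTC ≤ query < 2023-05-24 16:54 UTC
14·60 + 39 + 540 = 1419 min
1419 = 0·1440 + 1419; 1419 = 23·60 + 39 → 23:39, same day
→ 2023-03-27 23:39 RFE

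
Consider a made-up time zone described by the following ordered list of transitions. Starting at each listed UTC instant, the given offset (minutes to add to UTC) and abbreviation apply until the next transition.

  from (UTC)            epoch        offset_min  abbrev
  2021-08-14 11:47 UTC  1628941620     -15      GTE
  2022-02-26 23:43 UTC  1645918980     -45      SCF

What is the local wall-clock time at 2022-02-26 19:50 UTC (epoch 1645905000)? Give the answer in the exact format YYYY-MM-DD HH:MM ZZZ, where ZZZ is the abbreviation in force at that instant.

2022-02-26 19:35 GTE

Query: 2022-02-26 19:50 UTC
Rule 1/2 (GTE, -00:15): 2021-08-14 11:47 UTC ≤ query < 2022-02-26 23:43 UTC
19·60 + 50 - 15 = 1175 min
1175 = 0·1440 + 1175; 1175 = 19·60 + 35 → 19:35, same day
→ 2022-02-26 19:35 GTE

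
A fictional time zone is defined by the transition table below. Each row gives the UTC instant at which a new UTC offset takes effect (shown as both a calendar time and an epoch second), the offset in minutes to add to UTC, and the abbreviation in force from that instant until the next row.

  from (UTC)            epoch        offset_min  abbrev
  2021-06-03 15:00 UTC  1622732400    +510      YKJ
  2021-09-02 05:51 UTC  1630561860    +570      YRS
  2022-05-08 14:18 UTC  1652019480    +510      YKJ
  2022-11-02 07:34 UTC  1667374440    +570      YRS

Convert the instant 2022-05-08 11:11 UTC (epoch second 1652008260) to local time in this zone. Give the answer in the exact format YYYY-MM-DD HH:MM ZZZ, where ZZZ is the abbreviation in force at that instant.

2022-05-08 20:41 YRS

Query: 2022-05-08 11:11 UTC
Rule 2/4 (YRS, +09:30): 2021-09-02 05:51 UTC ≤ query < 2022-05-08 14:18 UTC
11·60 + 11 + 570 = 1241 min
1241 = 0·1440 + 1241; 1241 = 20·60 + 41 → 20:41, same day
→ 2022-05-08 20:41 YRS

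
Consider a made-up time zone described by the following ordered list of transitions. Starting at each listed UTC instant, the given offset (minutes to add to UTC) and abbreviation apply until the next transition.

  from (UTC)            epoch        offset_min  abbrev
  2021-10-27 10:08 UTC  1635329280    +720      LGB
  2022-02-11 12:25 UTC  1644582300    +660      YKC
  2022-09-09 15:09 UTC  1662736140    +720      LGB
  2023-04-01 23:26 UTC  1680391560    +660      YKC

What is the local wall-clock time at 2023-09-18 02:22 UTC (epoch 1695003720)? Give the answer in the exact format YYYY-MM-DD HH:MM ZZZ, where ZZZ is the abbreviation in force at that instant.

Query: 2023-09-18 02:22 UTC
Rule 4/4 (YKC, +11:00): 2023-04-01 23:26 UTC ≤ query < +∞
2·60 + 22 + 660 = 802 min
802 = 0·1440 + 802; 802 = 13·60 + 22 → 13:22, same day
→ 2023-09-18 13:22 YKC

2023-09-18 13:22 YKC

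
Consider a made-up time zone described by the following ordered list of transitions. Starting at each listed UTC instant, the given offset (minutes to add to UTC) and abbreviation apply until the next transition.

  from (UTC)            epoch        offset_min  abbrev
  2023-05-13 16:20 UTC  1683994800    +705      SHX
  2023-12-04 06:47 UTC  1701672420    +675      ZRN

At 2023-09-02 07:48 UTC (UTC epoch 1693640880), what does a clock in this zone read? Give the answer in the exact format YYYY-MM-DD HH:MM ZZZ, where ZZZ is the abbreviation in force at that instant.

2023-09-02 19:33 SHX

Query: 2023-09-02 07:48 UTC
Rule 1/2 (SHX, +11:45): 2023-05-13 16:20 UTC ≤ query < 2023-12-04 06:47 UTC
7·60 + 48 + 705 = 1173 min
1173 = 0·1440 + 1173; 1173 = 19·60 + 33 → 19:33, same day
→ 2023-09-02 19:33 SHX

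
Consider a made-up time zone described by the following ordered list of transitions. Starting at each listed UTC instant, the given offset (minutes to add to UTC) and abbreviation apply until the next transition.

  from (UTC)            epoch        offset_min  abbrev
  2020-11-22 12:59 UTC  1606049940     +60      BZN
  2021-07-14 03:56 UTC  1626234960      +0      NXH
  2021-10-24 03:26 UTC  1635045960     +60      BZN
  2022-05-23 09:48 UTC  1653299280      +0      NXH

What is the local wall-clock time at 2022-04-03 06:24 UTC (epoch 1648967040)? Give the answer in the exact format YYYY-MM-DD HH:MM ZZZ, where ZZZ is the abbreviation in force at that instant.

2022-04-03 07:24 BZN

Query: 2022-04-03 06:24 UTC
Rule 3/4 (BZN, +01:00): 2021-10-24 03:26 UTC ≤ query < 2022-05-23 09:48 UTC
6·60 + 24 + 60 = 444 min
444 = 0·1440 + 444; 444 = 7·60 + 24 → 07:24, same day
→ 2022-04-03 07:24 BZN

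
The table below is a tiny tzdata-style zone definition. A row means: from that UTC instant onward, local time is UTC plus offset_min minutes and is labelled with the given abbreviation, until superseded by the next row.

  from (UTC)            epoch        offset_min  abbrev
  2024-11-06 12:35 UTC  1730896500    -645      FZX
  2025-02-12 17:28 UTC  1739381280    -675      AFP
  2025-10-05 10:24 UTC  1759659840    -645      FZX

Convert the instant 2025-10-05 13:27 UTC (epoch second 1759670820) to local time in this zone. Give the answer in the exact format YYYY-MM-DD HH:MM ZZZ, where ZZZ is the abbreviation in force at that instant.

2025-10-05 02:42 FZX

Query: 2025-10-05 13:27 UTC
Rule 3/3 (FZX, -10:45): 2025-10-05 10:24 UTC ≤ query < +∞
13·60 + 27 - 645 = 162 min
162 = 0·1440 + 162; 162 = 2·60 + 42 → 02:42, same day
→ 2025-10-05 02:42 FZX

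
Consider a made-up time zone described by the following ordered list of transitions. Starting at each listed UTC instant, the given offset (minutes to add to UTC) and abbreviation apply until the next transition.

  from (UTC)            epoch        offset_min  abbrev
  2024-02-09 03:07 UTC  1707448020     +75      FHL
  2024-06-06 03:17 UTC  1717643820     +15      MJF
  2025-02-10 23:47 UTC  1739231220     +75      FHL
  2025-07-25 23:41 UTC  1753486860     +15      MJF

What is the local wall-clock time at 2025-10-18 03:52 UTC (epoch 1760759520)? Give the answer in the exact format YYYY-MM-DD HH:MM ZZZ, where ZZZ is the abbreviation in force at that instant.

2025-10-18 04:07 MJF

Query: 2025-10-18 03:52 UTC
Rule 4/4 (MJF, +00:15): 2025-07-25 23:41 UTC ≤ query < +∞
3·60 + 52 + 15 = 247 min
247 = 0·1440 + 247; 247 = 4·60 + 7 → 04:07, same day
→ 2025-10-18 04:07 MJF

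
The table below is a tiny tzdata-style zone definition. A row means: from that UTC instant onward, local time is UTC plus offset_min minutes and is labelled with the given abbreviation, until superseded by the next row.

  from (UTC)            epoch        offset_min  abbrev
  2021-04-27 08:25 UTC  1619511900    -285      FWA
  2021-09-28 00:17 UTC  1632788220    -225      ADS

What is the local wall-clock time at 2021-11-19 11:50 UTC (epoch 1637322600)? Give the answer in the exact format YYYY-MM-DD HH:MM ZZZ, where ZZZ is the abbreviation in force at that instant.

2021-11-19 08:05 ADS

Query: 2021-11-19 11:50 UTC
Rule 2/2 (ADS, -03:45): 2021-09-28 00:17 UTC ≤ query < +∞
11·60 + 50 - 225 = 485 min
485 = 0·1440 + 485; 485 = 8·60 + 5 → 08:05, same day
→ 2021-11-19 08:05 ADS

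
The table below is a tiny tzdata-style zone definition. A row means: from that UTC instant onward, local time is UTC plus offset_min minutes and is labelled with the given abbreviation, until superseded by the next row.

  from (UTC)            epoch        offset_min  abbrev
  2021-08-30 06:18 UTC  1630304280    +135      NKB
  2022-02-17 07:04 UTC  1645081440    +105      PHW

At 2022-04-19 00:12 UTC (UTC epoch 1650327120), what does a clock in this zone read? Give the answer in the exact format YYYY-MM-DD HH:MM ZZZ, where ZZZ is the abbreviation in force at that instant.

2022-04-19 01:57 PHW

Query: 2022-04-19 00:12 UTC
Rule 2/2 (PHW, +01:45): 2022-02-17 07:04 UTC ≤ query < +∞
0·60 + 12 + 105 = 117 min
117 = 0·1440 + 117; 117 = 1·60 + 57 → 01:57, same day
→ 2022-04-19 01:57 PHW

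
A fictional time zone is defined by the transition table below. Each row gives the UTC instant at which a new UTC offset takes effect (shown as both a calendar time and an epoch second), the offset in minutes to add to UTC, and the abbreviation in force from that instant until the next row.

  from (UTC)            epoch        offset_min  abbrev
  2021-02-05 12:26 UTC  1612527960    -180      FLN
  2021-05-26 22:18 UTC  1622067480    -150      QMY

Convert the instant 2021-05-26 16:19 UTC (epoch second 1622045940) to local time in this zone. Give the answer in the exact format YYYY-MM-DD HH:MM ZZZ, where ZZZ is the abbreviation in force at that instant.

Query: 2021-05-26 16:19 UTC
Rule 1/2 (FLN, -03:00): 2021-02-05 12:26 UTC ≤ query < 2021-05-26 22:18 UTC
16·60 + 19 - 180 = 799 min
799 = 0·1440 + 799; 799 = 13·60 + 19 → 13:19, same day
→ 2021-05-26 13:19 FLN

2021-05-26 13:19 FLN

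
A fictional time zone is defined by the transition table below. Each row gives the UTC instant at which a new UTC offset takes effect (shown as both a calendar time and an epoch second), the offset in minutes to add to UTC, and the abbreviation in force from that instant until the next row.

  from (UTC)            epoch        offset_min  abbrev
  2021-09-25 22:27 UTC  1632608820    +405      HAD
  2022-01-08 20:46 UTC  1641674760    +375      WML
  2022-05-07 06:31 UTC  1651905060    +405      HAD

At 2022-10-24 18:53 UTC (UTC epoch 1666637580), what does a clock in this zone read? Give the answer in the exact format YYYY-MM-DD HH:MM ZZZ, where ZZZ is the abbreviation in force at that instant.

2022-10-25 01:38 HAD

Query: 2022-10-24 18:53 UTC
Rule 3/3 (HAD, +06:45): 2022-05-07 06:31 UTC ≤ query < +∞
18·60 + 53 + 405 = 1538 min
1538 = 1·1440 + 98; 98 = 1·60 + 38 → 01:38, 2022-10-24 + 1 day = 2022-10-25
→ 2022-10-25 01:38 HAD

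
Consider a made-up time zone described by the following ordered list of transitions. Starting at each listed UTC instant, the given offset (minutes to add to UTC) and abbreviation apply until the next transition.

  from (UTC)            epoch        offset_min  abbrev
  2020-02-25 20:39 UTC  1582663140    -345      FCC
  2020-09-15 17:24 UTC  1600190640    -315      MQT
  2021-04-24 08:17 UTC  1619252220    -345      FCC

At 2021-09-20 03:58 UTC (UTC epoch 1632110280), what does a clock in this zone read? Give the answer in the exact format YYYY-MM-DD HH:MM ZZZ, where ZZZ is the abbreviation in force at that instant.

2021-09-19 22:13 FCC

Query: 2021-09-20 03:58 UTC
Rule 3/3 (FCC, -05:45): 2021-04-24 08:17 UTC ≤ query < +∞
3·60 + 58 - 345 = -107 min
-107 = -1·1440 + 1333; 1333 = 22·60 + 13 → 22:13, 2021-09-20 - 1 day = 2021-09-19
→ 2021-09-19 22:13 FCC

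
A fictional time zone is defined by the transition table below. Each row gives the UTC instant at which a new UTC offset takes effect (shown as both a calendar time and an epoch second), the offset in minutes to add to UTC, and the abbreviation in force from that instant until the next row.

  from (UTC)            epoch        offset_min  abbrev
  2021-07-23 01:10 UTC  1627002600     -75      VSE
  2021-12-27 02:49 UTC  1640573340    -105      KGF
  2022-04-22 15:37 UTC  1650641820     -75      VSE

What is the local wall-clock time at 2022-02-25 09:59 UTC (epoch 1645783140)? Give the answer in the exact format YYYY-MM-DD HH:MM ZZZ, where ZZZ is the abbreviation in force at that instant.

2022-02-25 08:14 KGF

Query: 2022-02-25 09:59 UTC
Rule 2/3 (KGF, -01:45): 2021-12-27 02:49 UTC ≤ query < 2022-04-22 15:37 UTC
9·60 + 59 - 105 = 494 min
494 = 0·1440 + 494; 494 = 8·60 + 14 → 08:14, same day
→ 2022-02-25 08:14 KGF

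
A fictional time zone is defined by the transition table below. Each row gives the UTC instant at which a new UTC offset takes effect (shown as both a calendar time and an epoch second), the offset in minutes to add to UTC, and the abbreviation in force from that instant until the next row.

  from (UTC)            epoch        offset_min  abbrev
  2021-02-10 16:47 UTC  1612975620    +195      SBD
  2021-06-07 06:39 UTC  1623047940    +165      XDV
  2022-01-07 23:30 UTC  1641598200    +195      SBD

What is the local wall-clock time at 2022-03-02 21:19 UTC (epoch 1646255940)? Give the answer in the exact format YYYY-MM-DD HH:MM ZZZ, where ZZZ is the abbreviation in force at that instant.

Query: 2022-03-02 21:19 UTC
Rule 3/3 (SBD, +03:15): 2022-01-07 23:30 UTC ≤ query < +∞
21·60 + 19 + 195 = 1474 min
1474 = 1·1440 + 34; 34 = 0·60 + 34 → 00:34, 2022-03-02 + 1 day = 2022-03-03
→ 2022-03-03 00:34 SBD

2022-03-03 00:34 SBD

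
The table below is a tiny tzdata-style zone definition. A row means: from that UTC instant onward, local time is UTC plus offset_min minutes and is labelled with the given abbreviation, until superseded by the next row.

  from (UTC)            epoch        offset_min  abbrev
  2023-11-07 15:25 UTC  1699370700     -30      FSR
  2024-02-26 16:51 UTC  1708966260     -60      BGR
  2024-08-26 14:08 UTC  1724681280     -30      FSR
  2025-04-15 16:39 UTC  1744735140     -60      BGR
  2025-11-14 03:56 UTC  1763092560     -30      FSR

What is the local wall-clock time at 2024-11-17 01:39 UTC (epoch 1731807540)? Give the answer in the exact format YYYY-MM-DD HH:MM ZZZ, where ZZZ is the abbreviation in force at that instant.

2024-11-17 01:09 FSR

Query: 2024-11-17 01:39 UTC
Rule 3/5 (FSR, -00:30): 2024-08-26 14:08 UTC ≤ query < 2025-04-15 16:39 UTC
1·60 + 39 - 30 = 69 min
69 = 0·1440 + 69; 69 = 1·60 + 9 → 01:09, same day
→ 2024-11-17 01:09 FSR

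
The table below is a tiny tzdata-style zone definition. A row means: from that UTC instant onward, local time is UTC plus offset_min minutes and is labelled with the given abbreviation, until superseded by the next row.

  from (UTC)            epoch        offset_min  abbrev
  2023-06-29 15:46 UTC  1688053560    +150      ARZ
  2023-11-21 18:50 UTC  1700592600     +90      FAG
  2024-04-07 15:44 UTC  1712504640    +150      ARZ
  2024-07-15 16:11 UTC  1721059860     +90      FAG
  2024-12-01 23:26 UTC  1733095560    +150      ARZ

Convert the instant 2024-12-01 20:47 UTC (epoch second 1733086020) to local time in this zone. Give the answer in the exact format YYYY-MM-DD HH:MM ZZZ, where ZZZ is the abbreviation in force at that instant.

2024-12-01 22:17 FAG

Query: 2024-12-01 20:47 UTC
Rule 4/5 (FAG, +01:30): 2024-07-15 16:11 UTC ≤ query < 2024-12-01 23:26 UTC
20·60 + 47 + 90 = 1337 min
1337 = 0·1440 + 1337; 1337 = 22·60 + 17 → 22:17, same day
→ 2024-12-01 22:17 FAG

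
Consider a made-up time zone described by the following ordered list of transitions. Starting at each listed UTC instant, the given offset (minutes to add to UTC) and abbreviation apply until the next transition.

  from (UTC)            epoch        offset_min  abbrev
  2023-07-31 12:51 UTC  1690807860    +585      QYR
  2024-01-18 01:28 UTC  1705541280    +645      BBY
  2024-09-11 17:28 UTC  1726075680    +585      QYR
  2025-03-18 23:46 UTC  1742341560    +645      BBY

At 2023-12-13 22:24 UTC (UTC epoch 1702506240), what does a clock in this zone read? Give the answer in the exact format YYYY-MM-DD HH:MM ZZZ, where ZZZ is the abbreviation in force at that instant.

2023-12-14 08:09 QYR

Query: 2023-12-13 22:24 UTC
Rule 1/4 (QYR, +09:45): 2023-07-31 12:51 UTC ≤ query < 2024-01-18 01:28 UTC
22·60 + 24 + 585 = 1929 min
1929 = 1·1440 + 489; 489 = 8·60 + 9 → 08:09, 2023-12-13 + 1 day = 2023-12-14
→ 2023-12-14 08:09 QYR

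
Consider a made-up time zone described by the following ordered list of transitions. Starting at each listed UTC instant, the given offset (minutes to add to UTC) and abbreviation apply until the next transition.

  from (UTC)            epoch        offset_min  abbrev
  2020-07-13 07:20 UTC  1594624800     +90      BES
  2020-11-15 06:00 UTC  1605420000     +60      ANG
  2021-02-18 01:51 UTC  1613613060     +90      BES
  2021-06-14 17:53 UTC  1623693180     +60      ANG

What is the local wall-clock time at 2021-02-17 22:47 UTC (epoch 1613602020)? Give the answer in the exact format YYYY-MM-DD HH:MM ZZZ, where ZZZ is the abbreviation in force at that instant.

Query: 2021-02-17 22:47 UTC
Rule 2/4 (ANG, +01:00): 2020-11-15 06:00 UTC ≤ query < 2021-02-18 01:51 UTC
22·60 + 47 + 60 = 1427 min
1427 = 0·1440 + 1427; 1427 = 23·60 + 47 → 23:47, same day
→ 2021-02-17 23:47 ANG

2021-02-17 23:47 ANG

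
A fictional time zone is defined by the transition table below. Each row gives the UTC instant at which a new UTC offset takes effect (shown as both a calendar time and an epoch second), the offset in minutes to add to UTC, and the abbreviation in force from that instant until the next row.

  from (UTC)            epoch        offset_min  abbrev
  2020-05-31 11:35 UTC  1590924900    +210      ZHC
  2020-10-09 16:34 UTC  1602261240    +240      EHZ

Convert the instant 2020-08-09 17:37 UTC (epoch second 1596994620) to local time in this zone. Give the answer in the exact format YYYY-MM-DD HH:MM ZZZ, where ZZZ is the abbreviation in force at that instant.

Query: 2020-08-09 17:37 UTC
Rule 1/2 (ZHC, +03:30): 2020-05-31 11:35 UTC ≤ query < 2020-10-09 16:34 UTC
17·60 + 37 + 210 = 1267 min
1267 = 0·1440 + 1267; 1267 = 21·60 + 7 → 21:07, same day
→ 2020-08-09 21:07 ZHC

2020-08-09 21:07 ZHC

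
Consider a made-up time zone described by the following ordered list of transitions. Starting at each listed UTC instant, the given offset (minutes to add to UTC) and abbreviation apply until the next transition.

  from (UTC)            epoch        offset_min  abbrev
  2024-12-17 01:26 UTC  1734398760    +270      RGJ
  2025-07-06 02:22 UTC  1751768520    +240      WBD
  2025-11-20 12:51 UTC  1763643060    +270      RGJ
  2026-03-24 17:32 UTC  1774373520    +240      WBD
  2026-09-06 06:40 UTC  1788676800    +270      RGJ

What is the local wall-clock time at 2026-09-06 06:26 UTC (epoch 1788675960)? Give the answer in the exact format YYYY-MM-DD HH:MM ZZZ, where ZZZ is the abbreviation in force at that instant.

Query: 2026-09-06 06:26 UTC
Rule 4/5 (WBD, +04:00): 2026-03-24 17:32 UTC ≤ query < 2026-09-06 06:40 UTC
6·60 + 26 + 240 = 626 min
626 = 0·1440 + 626; 626 = 10·60 + 26 → 10:26, same day
→ 2026-09-06 10:26 WBD

2026-09-06 10:26 WBD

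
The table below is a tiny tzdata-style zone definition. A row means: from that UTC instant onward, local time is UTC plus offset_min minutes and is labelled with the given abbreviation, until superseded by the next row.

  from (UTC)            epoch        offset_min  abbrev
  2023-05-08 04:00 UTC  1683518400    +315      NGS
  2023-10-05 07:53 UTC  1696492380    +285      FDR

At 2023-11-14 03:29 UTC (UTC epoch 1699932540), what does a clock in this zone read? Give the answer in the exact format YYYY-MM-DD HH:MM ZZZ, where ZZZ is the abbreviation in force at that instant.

2023-11-14 08:14 FDR

Query: 2023-11-14 03:29 UTC
Rule 2/2 (FDR, +04:45): 2023-10-05 07:53 UTC ≤ query < +∞
3·60 + 29 + 285 = 494 min
494 = 0·1440 + 494; 494 = 8·60 + 14 → 08:14, same day
→ 2023-11-14 08:14 FDR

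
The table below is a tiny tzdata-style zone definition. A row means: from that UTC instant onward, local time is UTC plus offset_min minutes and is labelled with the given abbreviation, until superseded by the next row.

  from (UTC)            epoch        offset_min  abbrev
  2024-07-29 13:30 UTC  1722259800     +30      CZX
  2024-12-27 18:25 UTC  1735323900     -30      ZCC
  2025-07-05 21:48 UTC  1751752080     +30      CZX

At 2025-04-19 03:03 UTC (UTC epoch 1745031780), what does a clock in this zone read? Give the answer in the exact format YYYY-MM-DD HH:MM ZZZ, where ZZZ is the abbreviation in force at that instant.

Query: 2025-04-19 03:03 UTC
Rule 2/3 (ZCC, -00:30): 2024-12-27 18:25 UTC ≤ query < 2025-07-05 21:48 UTC
3·60 + 3 - 30 = 153 min
153 = 0·1440 + 153; 153 = 2·60 + 33 → 02:33, same day
→ 2025-04-19 02:33 ZCC

2025-04-19 02:33 ZCC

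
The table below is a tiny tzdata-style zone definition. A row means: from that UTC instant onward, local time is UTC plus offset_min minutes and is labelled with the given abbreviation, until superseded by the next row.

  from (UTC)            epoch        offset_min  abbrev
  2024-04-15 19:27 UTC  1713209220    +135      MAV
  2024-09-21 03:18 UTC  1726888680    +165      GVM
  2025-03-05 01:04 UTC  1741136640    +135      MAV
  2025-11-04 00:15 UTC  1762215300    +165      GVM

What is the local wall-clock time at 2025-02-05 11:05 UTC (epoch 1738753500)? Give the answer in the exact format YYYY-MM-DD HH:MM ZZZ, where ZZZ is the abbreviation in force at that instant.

2025-02-05 13:50 GVM

Query: 2025-02-05 11:05 UTC
Rule 2/4 (GVM, +02:45): 2024-09-21 03:18 UTC ≤ query < 2025-03-05 01:04 UTC
11·60 + 5 + 165 = 830 min
830 = 0·1440 + 830; 830 = 13·60 + 50 → 13:50, same day
→ 2025-02-05 13:50 GVM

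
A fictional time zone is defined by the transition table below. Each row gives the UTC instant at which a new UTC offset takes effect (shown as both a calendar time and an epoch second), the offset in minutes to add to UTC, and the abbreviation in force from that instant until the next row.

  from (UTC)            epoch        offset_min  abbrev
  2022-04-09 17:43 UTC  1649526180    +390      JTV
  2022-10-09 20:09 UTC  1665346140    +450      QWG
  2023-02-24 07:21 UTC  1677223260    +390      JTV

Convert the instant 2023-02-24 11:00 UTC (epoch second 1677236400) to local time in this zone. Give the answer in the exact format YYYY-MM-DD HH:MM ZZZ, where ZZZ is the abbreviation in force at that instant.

Query: 2023-02-24 11:00 UTC
Rule 3/3 (JTV, +06:30): 2023-02-24 07:21 UTC ≤ query < +∞
11·60 + 0 + 390 = 1050 min
1050 = 0·1440 + 1050; 1050 = 17·60 + 30 → 17:30, same day
→ 2023-02-24 17:30 JTV

2023-02-24 17:30 JTV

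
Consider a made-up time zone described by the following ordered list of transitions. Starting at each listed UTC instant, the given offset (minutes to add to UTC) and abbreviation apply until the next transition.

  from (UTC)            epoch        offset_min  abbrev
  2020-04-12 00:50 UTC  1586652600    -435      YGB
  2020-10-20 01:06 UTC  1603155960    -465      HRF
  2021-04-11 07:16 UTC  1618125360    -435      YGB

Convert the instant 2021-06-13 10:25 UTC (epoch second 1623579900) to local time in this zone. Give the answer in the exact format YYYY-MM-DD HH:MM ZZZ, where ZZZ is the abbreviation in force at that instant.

Query: 2021-06-13 10:25 UTC
Rule 3/3 (YGB, -07:15): 2021-04-11 07:16 UTC ≤ query < +∞
10·60 + 25 - 435 = 190 min
190 = 0·1440 + 190; 190 = 3·60 + 10 → 03:10, same day
→ 2021-06-13 03:10 YGB

2021-06-13 03:10 YGB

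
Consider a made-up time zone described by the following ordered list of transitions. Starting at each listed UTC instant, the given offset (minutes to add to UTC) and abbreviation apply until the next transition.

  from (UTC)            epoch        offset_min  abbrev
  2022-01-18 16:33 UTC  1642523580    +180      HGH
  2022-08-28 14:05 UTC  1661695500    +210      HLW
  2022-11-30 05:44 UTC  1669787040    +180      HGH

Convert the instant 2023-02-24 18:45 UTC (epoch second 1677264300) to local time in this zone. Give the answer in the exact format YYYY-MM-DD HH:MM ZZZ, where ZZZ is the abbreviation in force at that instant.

2023-02-24 21:45 HGH

Query: 2023-02-24 18:45 UTC
Rule 3/3 (HGH, +03:00): 2022-11-30 05:44 UTC ≤ query < +∞
18·60 + 45 + 180 = 1305 min
1305 = 0·1440 + 1305; 1305 = 21·60 + 45 → 21:45, same day
→ 2023-02-24 21:45 HGH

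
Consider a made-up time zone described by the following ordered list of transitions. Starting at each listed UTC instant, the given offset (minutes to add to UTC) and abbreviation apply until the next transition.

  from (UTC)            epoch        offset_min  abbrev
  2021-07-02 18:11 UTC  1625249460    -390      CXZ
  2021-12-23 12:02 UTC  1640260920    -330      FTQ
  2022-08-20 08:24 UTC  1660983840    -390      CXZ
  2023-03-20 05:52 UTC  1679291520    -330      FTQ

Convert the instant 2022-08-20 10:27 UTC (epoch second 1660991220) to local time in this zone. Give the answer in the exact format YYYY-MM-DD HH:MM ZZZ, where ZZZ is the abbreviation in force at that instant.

Query: 2022-08-20 10:27 UTC
Rule 3/4 (CXZ, -06:30): 2022-08-20 08:24 UTC ≤ query < 2023-03-20 05:52 UTC
10·60 + 27 - 390 = 237 min
237 = 0·1440 + 237; 237 = 3·60 + 57 → 03:57, same day
→ 2022-08-20 03:57 CXZ

2022-08-20 03:57 CXZ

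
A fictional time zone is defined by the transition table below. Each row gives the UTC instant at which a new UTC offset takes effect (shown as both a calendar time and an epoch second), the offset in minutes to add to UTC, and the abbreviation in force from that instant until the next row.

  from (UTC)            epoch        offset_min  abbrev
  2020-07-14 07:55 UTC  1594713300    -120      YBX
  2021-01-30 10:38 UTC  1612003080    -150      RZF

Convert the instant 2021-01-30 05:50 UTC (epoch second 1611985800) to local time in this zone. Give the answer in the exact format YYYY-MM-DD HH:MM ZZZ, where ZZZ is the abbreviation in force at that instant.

Query: 2021-01-30 05:50 UTC
Rule 1/2 (YBX, -02:00): 2020-07-14 07:55 UTC ≤ query < 2021-01-30 10:38 UTC
5·60 + 50 - 120 = 230 min
230 = 0·1440 + 230; 230 = 3·60 + 50 → 03:50, same day
→ 2021-01-30 03:50 YBX

2021-01-30 03:50 YBX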